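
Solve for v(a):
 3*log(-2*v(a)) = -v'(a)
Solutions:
 Integral(1/(log(-_y) + log(2)), (_y, v(a)))/3 = C1 - a


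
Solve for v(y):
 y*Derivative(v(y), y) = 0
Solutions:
 v(y) = C1


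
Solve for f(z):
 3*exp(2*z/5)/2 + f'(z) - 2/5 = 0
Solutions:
 f(z) = C1 + 2*z/5 - 15*exp(2*z/5)/4


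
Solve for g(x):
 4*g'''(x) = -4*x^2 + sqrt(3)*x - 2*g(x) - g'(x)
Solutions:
 g(x) = C1*exp(-3^(1/3)*x*(-(18 + sqrt(327))^(1/3) + 3^(1/3)/(18 + sqrt(327))^(1/3))/12)*sin(3^(1/6)*x*(3/(18 + sqrt(327))^(1/3) + 3^(2/3)*(18 + sqrt(327))^(1/3))/12) + C2*exp(-3^(1/3)*x*(-(18 + sqrt(327))^(1/3) + 3^(1/3)/(18 + sqrt(327))^(1/3))/12)*cos(3^(1/6)*x*(3/(18 + sqrt(327))^(1/3) + 3^(2/3)*(18 + sqrt(327))^(1/3))/12) + C3*exp(3^(1/3)*x*(-(18 + sqrt(327))^(1/3) + 3^(1/3)/(18 + sqrt(327))^(1/3))/6) - 2*x^2 + sqrt(3)*x/2 + 2*x - 1 - sqrt(3)/4


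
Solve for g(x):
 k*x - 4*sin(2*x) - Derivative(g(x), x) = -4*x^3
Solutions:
 g(x) = C1 + k*x^2/2 + x^4 + 2*cos(2*x)


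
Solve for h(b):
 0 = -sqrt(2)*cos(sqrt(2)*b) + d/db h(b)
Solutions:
 h(b) = C1 + sin(sqrt(2)*b)


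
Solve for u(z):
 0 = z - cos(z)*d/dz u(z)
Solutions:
 u(z) = C1 + Integral(z/cos(z), z)


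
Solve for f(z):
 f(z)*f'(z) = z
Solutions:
 f(z) = -sqrt(C1 + z^2)
 f(z) = sqrt(C1 + z^2)


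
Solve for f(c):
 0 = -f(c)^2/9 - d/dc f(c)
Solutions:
 f(c) = 9/(C1 + c)


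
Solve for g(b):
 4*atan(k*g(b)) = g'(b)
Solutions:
 Integral(1/atan(_y*k), (_y, g(b))) = C1 + 4*b


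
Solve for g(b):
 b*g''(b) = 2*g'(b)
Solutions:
 g(b) = C1 + C2*b^3


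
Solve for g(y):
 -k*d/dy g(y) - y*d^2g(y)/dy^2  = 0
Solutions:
 g(y) = C1 + y^(1 - re(k))*(C2*sin(log(y)*Abs(im(k))) + C3*cos(log(y)*im(k)))


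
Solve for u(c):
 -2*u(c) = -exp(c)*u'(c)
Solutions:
 u(c) = C1*exp(-2*exp(-c))


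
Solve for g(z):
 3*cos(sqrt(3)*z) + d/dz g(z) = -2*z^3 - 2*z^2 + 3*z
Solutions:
 g(z) = C1 - z^4/2 - 2*z^3/3 + 3*z^2/2 - sqrt(3)*sin(sqrt(3)*z)


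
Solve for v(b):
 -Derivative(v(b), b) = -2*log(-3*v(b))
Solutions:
 -Integral(1/(log(-_y) + log(3)), (_y, v(b)))/2 = C1 - b


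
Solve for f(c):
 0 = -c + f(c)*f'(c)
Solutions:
 f(c) = -sqrt(C1 + c^2)
 f(c) = sqrt(C1 + c^2)


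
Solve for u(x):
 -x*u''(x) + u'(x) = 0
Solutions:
 u(x) = C1 + C2*x^2


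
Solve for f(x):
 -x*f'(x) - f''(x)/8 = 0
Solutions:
 f(x) = C1 + C2*erf(2*x)


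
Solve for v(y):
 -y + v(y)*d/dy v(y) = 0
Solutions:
 v(y) = -sqrt(C1 + y^2)
 v(y) = sqrt(C1 + y^2)


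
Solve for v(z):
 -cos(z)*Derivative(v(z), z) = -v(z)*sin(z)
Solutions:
 v(z) = C1/cos(z)


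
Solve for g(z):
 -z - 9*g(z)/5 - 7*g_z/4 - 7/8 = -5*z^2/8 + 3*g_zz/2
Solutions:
 g(z) = 25*z^2/72 - 1595*z/1296 + (C1*sin(sqrt(3095)*z/60) + C2*cos(sqrt(3095)*z/60))*exp(-7*z/12) + 6145/46656


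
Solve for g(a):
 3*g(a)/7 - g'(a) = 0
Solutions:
 g(a) = C1*exp(3*a/7)


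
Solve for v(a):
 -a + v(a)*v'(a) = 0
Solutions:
 v(a) = -sqrt(C1 + a^2)
 v(a) = sqrt(C1 + a^2)


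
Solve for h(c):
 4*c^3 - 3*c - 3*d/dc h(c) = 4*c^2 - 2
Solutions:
 h(c) = C1 + c^4/3 - 4*c^3/9 - c^2/2 + 2*c/3


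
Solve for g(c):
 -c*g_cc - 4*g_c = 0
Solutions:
 g(c) = C1 + C2/c^3


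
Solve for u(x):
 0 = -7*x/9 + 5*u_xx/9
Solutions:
 u(x) = C1 + C2*x + 7*x^3/30


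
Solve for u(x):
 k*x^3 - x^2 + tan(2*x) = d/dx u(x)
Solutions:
 u(x) = C1 + k*x^4/4 - x^3/3 - log(cos(2*x))/2


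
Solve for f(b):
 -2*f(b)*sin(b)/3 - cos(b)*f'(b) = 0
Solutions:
 f(b) = C1*cos(b)^(2/3)


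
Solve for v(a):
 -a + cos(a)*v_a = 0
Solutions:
 v(a) = C1 + Integral(a/cos(a), a)


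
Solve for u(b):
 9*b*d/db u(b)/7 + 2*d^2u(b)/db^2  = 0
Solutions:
 u(b) = C1 + C2*erf(3*sqrt(7)*b/14)


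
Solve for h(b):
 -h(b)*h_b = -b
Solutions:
 h(b) = -sqrt(C1 + b^2)
 h(b) = sqrt(C1 + b^2)


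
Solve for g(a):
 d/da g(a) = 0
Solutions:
 g(a) = C1


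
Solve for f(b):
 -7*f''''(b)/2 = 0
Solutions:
 f(b) = C1 + C2*b + C3*b^2 + C4*b^3


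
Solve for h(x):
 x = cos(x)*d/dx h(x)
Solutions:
 h(x) = C1 + Integral(x/cos(x), x)


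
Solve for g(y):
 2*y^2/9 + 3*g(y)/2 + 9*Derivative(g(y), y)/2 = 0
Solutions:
 g(y) = C1*exp(-y/3) - 4*y^2/27 + 8*y/9 - 8/3


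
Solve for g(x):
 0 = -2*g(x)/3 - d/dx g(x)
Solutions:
 g(x) = C1*exp(-2*x/3)


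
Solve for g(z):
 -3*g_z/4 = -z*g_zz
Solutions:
 g(z) = C1 + C2*z^(7/4)


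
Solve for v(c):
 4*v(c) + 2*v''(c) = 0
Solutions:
 v(c) = C1*sin(sqrt(2)*c) + C2*cos(sqrt(2)*c)


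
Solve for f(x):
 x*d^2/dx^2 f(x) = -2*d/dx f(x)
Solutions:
 f(x) = C1 + C2/x


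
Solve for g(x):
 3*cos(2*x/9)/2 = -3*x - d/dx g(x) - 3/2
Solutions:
 g(x) = C1 - 3*x^2/2 - 3*x/2 - 27*sin(x/9)*cos(x/9)/2


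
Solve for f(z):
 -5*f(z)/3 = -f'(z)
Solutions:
 f(z) = C1*exp(5*z/3)


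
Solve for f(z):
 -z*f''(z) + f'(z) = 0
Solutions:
 f(z) = C1 + C2*z^2


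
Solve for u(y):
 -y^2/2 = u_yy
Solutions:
 u(y) = C1 + C2*y - y^4/24


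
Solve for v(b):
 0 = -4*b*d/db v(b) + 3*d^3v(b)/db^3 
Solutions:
 v(b) = C1 + Integral(C2*airyai(6^(2/3)*b/3) + C3*airybi(6^(2/3)*b/3), b)


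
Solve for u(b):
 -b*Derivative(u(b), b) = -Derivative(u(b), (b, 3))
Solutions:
 u(b) = C1 + Integral(C2*airyai(b) + C3*airybi(b), b)


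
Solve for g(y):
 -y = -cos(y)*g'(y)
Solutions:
 g(y) = C1 + Integral(y/cos(y), y)


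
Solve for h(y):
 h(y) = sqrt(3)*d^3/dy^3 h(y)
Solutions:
 h(y) = C3*exp(3^(5/6)*y/3) + (C1*sin(3^(1/3)*y/2) + C2*cos(3^(1/3)*y/2))*exp(-3^(5/6)*y/6)


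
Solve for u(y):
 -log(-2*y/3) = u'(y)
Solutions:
 u(y) = C1 - y*log(-y) + y*(-log(2) + 1 + log(3))


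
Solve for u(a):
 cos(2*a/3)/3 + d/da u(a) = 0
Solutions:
 u(a) = C1 - sin(2*a/3)/2


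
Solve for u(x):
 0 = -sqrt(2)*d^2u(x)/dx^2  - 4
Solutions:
 u(x) = C1 + C2*x - sqrt(2)*x^2


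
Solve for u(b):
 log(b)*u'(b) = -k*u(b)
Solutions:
 u(b) = C1*exp(-k*li(b))


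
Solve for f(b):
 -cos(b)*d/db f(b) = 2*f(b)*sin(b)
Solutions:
 f(b) = C1*cos(b)^2


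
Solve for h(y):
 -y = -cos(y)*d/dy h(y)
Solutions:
 h(y) = C1 + Integral(y/cos(y), y)


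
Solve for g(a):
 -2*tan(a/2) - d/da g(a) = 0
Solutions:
 g(a) = C1 + 4*log(cos(a/2))


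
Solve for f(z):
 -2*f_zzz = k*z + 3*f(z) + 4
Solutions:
 f(z) = C3*exp(-2^(2/3)*3^(1/3)*z/2) - k*z/3 + (C1*sin(2^(2/3)*3^(5/6)*z/4) + C2*cos(2^(2/3)*3^(5/6)*z/4))*exp(2^(2/3)*3^(1/3)*z/4) - 4/3


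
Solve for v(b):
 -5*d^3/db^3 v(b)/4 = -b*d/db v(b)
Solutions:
 v(b) = C1 + Integral(C2*airyai(10^(2/3)*b/5) + C3*airybi(10^(2/3)*b/5), b)


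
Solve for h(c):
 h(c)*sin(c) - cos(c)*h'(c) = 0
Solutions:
 h(c) = C1/cos(c)


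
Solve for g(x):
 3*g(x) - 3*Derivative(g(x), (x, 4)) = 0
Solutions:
 g(x) = C1*exp(-x) + C2*exp(x) + C3*sin(x) + C4*cos(x)


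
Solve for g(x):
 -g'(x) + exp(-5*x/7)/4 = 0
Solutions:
 g(x) = C1 - 7*exp(-5*x/7)/20


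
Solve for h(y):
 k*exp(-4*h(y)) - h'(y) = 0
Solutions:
 h(y) = log(-I*(C1 + 4*k*y)^(1/4))
 h(y) = log(I*(C1 + 4*k*y)^(1/4))
 h(y) = log(-(C1 + 4*k*y)^(1/4))
 h(y) = log(C1 + 4*k*y)/4


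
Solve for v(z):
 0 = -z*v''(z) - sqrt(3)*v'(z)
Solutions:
 v(z) = C1 + C2*z^(1 - sqrt(3))


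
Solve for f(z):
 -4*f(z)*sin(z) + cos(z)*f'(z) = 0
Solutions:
 f(z) = C1/cos(z)^4


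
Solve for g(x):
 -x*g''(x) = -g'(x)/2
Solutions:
 g(x) = C1 + C2*x^(3/2)


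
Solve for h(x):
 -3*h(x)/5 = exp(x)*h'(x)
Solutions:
 h(x) = C1*exp(3*exp(-x)/5)


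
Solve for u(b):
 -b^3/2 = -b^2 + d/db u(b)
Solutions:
 u(b) = C1 - b^4/8 + b^3/3


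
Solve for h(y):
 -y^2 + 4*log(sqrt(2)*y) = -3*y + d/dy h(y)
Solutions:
 h(y) = C1 - y^3/3 + 3*y^2/2 + 4*y*log(y) - 4*y + y*log(4)


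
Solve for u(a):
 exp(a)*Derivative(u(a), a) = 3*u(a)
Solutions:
 u(a) = C1*exp(-3*exp(-a))


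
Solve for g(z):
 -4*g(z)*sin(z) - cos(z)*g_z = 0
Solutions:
 g(z) = C1*cos(z)^4


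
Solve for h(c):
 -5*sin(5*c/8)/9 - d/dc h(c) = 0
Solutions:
 h(c) = C1 + 8*cos(5*c/8)/9


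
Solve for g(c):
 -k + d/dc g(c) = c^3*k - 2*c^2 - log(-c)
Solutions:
 g(c) = C1 + c^4*k/4 - 2*c^3/3 + c*(k + 1) - c*log(-c)


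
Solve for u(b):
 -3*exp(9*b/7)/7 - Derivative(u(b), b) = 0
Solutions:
 u(b) = C1 - exp(9*b/7)/3


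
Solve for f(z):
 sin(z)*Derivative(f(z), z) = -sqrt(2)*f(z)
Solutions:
 f(z) = C1*(cos(z) + 1)^(sqrt(2)/2)/(cos(z) - 1)^(sqrt(2)/2)


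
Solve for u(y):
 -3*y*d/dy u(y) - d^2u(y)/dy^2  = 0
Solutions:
 u(y) = C1 + C2*erf(sqrt(6)*y/2)


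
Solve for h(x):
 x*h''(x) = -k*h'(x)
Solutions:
 h(x) = C1 + x^(1 - re(k))*(C2*sin(log(x)*Abs(im(k))) + C3*cos(log(x)*im(k)))


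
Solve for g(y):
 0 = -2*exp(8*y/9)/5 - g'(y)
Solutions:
 g(y) = C1 - 9*exp(8*y/9)/20


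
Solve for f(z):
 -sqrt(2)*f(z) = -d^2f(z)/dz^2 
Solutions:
 f(z) = C1*exp(-2^(1/4)*z) + C2*exp(2^(1/4)*z)


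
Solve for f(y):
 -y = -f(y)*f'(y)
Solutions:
 f(y) = -sqrt(C1 + y^2)
 f(y) = sqrt(C1 + y^2)


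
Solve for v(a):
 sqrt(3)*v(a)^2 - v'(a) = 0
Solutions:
 v(a) = -1/(C1 + sqrt(3)*a)


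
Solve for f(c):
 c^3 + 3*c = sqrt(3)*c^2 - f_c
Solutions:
 f(c) = C1 - c^4/4 + sqrt(3)*c^3/3 - 3*c^2/2


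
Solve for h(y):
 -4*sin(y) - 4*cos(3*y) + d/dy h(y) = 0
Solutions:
 h(y) = C1 + 4*sin(3*y)/3 - 4*cos(y)


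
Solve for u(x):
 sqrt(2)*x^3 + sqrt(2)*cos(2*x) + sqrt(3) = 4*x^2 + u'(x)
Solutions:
 u(x) = C1 + sqrt(2)*x^4/4 - 4*x^3/3 + sqrt(3)*x + sqrt(2)*sin(2*x)/2


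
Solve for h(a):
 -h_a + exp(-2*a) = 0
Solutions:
 h(a) = C1 - exp(-2*a)/2


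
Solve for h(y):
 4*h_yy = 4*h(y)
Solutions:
 h(y) = C1*exp(-y) + C2*exp(y)


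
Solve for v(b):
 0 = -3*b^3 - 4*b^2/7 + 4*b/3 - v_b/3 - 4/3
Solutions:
 v(b) = C1 - 9*b^4/4 - 4*b^3/7 + 2*b^2 - 4*b


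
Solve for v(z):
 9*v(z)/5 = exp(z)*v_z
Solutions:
 v(z) = C1*exp(-9*exp(-z)/5)


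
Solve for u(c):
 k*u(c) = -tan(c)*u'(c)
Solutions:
 u(c) = C1*exp(-k*log(sin(c)))


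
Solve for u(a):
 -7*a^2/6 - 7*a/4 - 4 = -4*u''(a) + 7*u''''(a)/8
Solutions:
 u(a) = C1 + C2*a + C3*exp(-4*sqrt(14)*a/7) + C4*exp(4*sqrt(14)*a/7) + 7*a^4/288 + 7*a^3/96 + 433*a^2/768


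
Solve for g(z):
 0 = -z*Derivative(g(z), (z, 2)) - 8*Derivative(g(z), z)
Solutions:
 g(z) = C1 + C2/z^7


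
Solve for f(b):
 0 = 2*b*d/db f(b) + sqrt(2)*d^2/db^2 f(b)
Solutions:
 f(b) = C1 + C2*erf(2^(3/4)*b/2)


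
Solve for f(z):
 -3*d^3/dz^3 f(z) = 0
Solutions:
 f(z) = C1 + C2*z + C3*z^2


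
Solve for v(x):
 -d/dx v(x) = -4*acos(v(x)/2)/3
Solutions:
 Integral(1/acos(_y/2), (_y, v(x))) = C1 + 4*x/3


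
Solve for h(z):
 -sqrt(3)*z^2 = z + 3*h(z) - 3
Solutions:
 h(z) = -sqrt(3)*z^2/3 - z/3 + 1


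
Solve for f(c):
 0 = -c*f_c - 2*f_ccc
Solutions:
 f(c) = C1 + Integral(C2*airyai(-2^(2/3)*c/2) + C3*airybi(-2^(2/3)*c/2), c)


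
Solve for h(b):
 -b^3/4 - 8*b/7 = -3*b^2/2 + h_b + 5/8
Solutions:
 h(b) = C1 - b^4/16 + b^3/2 - 4*b^2/7 - 5*b/8


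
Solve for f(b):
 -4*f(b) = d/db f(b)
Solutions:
 f(b) = C1*exp(-4*b)


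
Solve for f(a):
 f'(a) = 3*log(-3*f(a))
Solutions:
 -Integral(1/(log(-_y) + log(3)), (_y, f(a)))/3 = C1 - a


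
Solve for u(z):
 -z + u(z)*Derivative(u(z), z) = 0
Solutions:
 u(z) = -sqrt(C1 + z^2)
 u(z) = sqrt(C1 + z^2)


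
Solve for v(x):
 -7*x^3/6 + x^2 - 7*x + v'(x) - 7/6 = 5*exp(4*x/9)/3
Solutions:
 v(x) = C1 + 7*x^4/24 - x^3/3 + 7*x^2/2 + 7*x/6 + 15*exp(4*x/9)/4


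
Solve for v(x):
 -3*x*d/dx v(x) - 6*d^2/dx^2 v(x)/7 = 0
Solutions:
 v(x) = C1 + C2*erf(sqrt(7)*x/2)


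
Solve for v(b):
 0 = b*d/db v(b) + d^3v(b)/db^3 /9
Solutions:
 v(b) = C1 + Integral(C2*airyai(-3^(2/3)*b) + C3*airybi(-3^(2/3)*b), b)


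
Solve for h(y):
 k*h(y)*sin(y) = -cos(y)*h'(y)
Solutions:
 h(y) = C1*exp(k*log(cos(y)))


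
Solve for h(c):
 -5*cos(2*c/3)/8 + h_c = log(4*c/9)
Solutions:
 h(c) = C1 + c*log(c) - 2*c*log(3) - c + 2*c*log(2) + 15*sin(2*c/3)/16


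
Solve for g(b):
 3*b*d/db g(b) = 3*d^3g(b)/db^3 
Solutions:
 g(b) = C1 + Integral(C2*airyai(b) + C3*airybi(b), b)


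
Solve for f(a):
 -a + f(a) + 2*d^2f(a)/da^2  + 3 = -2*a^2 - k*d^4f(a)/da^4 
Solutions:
 f(a) = C1*exp(-a*sqrt((-sqrt(1 - k) - 1)/k)) + C2*exp(a*sqrt((-sqrt(1 - k) - 1)/k)) + C3*exp(-a*sqrt((sqrt(1 - k) - 1)/k)) + C4*exp(a*sqrt((sqrt(1 - k) - 1)/k)) - 2*a^2 + a + 5


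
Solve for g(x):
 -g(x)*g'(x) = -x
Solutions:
 g(x) = -sqrt(C1 + x^2)
 g(x) = sqrt(C1 + x^2)


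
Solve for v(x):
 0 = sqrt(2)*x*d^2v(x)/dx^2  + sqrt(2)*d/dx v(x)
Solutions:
 v(x) = C1 + C2*log(x)


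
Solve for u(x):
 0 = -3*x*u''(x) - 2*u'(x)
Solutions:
 u(x) = C1 + C2*x^(1/3)


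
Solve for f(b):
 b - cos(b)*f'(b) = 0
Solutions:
 f(b) = C1 + Integral(b/cos(b), b)


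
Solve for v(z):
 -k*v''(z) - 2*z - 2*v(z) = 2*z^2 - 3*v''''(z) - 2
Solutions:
 v(z) = C1*exp(-sqrt(6)*z*sqrt(k - sqrt(k^2 + 24))/6) + C2*exp(sqrt(6)*z*sqrt(k - sqrt(k^2 + 24))/6) + C3*exp(-sqrt(6)*z*sqrt(k + sqrt(k^2 + 24))/6) + C4*exp(sqrt(6)*z*sqrt(k + sqrt(k^2 + 24))/6) + k - z^2 - z + 1


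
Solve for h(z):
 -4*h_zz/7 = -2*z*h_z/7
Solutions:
 h(z) = C1 + C2*erfi(z/2)


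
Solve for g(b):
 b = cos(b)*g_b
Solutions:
 g(b) = C1 + Integral(b/cos(b), b)


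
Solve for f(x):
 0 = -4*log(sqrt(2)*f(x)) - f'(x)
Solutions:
 Integral(1/(2*log(_y) + log(2)), (_y, f(x)))/2 = C1 - x


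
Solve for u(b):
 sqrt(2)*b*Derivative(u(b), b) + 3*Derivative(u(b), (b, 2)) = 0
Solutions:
 u(b) = C1 + C2*erf(2^(3/4)*sqrt(3)*b/6)


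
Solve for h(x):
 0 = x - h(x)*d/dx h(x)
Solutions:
 h(x) = -sqrt(C1 + x^2)
 h(x) = sqrt(C1 + x^2)


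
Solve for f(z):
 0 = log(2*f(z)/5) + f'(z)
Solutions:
 Integral(1/(log(_y) - log(5) + log(2)), (_y, f(z))) = C1 - z


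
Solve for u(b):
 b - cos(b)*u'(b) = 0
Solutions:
 u(b) = C1 + Integral(b/cos(b), b)


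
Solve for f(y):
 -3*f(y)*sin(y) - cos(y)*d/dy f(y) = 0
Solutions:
 f(y) = C1*cos(y)^3


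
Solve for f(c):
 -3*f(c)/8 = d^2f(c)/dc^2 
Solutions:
 f(c) = C1*sin(sqrt(6)*c/4) + C2*cos(sqrt(6)*c/4)


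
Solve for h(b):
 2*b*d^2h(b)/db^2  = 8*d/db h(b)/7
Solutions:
 h(b) = C1 + C2*b^(11/7)


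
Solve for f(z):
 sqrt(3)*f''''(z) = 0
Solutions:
 f(z) = C1 + C2*z + C3*z^2 + C4*z^3


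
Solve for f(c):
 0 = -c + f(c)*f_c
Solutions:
 f(c) = -sqrt(C1 + c^2)
 f(c) = sqrt(C1 + c^2)


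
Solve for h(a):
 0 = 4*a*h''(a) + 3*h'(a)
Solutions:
 h(a) = C1 + C2*a^(1/4)


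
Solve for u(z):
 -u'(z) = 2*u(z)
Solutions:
 u(z) = C1*exp(-2*z)


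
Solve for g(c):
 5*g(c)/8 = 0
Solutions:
 g(c) = 0


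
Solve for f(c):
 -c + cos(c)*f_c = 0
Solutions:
 f(c) = C1 + Integral(c/cos(c), c)


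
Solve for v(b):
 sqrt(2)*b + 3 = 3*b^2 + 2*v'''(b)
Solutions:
 v(b) = C1 + C2*b + C3*b^2 - b^5/40 + sqrt(2)*b^4/48 + b^3/4


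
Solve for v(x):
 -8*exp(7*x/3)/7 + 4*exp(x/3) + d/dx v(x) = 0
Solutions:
 v(x) = C1 + 24*exp(7*x/3)/49 - 12*exp(x/3)


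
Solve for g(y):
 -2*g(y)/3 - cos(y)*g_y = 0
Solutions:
 g(y) = C1*(sin(y) - 1)^(1/3)/(sin(y) + 1)^(1/3)


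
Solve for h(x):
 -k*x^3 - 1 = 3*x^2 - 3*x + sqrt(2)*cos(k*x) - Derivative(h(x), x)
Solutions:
 h(x) = C1 + k*x^4/4 + x^3 - 3*x^2/2 + x + sqrt(2)*sin(k*x)/k


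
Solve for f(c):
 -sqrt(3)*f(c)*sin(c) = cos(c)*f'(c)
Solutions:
 f(c) = C1*cos(c)^(sqrt(3))


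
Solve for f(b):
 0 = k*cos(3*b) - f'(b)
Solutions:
 f(b) = C1 + k*sin(3*b)/3


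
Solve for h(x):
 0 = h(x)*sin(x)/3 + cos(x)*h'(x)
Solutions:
 h(x) = C1*cos(x)^(1/3)


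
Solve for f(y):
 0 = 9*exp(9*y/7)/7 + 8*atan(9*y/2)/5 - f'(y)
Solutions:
 f(y) = C1 + 8*y*atan(9*y/2)/5 + exp(9*y/7) - 8*log(81*y^2 + 4)/45


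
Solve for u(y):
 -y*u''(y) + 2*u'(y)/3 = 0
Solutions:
 u(y) = C1 + C2*y^(5/3)


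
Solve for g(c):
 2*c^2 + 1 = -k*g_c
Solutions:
 g(c) = C1 - 2*c^3/(3*k) - c/k


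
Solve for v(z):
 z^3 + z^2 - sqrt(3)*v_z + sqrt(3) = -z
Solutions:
 v(z) = C1 + sqrt(3)*z^4/12 + sqrt(3)*z^3/9 + sqrt(3)*z^2/6 + z


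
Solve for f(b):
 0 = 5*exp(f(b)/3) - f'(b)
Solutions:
 f(b) = 3*log(-1/(C1 + 5*b)) + 3*log(3)


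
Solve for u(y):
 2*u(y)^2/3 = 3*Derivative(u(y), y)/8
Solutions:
 u(y) = -9/(C1 + 16*y)


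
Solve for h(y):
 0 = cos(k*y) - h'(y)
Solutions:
 h(y) = C1 + sin(k*y)/k


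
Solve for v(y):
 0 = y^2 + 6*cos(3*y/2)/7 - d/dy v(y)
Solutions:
 v(y) = C1 + y^3/3 + 4*sin(3*y/2)/7


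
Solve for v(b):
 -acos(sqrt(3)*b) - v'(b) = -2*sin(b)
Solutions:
 v(b) = C1 - b*acos(sqrt(3)*b) + sqrt(3)*sqrt(1 - 3*b^2)/3 - 2*cos(b)


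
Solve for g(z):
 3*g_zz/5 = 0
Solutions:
 g(z) = C1 + C2*z


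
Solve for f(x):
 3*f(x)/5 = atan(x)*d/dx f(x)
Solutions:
 f(x) = C1*exp(3*Integral(1/atan(x), x)/5)


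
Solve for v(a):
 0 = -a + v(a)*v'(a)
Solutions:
 v(a) = -sqrt(C1 + a^2)
 v(a) = sqrt(C1 + a^2)


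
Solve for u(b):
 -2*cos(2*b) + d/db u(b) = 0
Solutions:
 u(b) = C1 + sin(2*b)


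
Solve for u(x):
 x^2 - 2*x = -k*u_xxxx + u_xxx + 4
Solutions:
 u(x) = C1 + C2*x + C3*x^2 + C4*exp(x/k) + x^5/60 + x^4*(k - 1)/12 + x^3*(k^2 - k - 2)/3


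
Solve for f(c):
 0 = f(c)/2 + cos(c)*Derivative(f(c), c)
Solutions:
 f(c) = C1*(sin(c) - 1)^(1/4)/(sin(c) + 1)^(1/4)


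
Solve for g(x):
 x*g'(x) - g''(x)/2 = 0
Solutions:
 g(x) = C1 + C2*erfi(x)


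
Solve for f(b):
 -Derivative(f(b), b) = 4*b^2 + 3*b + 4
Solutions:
 f(b) = C1 - 4*b^3/3 - 3*b^2/2 - 4*b


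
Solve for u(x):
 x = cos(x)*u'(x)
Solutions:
 u(x) = C1 + Integral(x/cos(x), x)


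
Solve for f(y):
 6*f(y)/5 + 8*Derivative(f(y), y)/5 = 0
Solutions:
 f(y) = C1*exp(-3*y/4)


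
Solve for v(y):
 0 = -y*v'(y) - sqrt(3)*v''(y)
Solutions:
 v(y) = C1 + C2*erf(sqrt(2)*3^(3/4)*y/6)


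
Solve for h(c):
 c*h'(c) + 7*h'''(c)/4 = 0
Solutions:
 h(c) = C1 + Integral(C2*airyai(-14^(2/3)*c/7) + C3*airybi(-14^(2/3)*c/7), c)


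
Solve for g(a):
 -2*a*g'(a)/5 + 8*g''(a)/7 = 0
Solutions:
 g(a) = C1 + C2*erfi(sqrt(70)*a/20)


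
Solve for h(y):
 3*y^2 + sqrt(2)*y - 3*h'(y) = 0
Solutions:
 h(y) = C1 + y^3/3 + sqrt(2)*y^2/6


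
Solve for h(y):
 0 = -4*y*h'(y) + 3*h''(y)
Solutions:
 h(y) = C1 + C2*erfi(sqrt(6)*y/3)


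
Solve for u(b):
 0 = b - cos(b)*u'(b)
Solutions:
 u(b) = C1 + Integral(b/cos(b), b)


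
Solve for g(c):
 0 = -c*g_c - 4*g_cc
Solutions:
 g(c) = C1 + C2*erf(sqrt(2)*c/4)


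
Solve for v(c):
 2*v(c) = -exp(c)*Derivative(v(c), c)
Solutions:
 v(c) = C1*exp(2*exp(-c))


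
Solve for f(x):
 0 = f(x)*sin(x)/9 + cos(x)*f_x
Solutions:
 f(x) = C1*cos(x)^(1/9)


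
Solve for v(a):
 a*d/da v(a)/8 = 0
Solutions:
 v(a) = C1


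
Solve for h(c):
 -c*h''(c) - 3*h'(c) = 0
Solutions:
 h(c) = C1 + C2/c^2


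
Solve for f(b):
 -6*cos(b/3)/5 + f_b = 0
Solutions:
 f(b) = C1 + 18*sin(b/3)/5


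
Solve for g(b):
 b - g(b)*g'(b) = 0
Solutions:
 g(b) = -sqrt(C1 + b^2)
 g(b) = sqrt(C1 + b^2)


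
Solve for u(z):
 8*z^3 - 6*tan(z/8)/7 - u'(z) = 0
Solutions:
 u(z) = C1 + 2*z^4 + 48*log(cos(z/8))/7


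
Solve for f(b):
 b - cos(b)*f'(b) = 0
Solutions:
 f(b) = C1 + Integral(b/cos(b), b)


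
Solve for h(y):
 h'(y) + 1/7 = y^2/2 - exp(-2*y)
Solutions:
 h(y) = C1 + y^3/6 - y/7 + exp(-2*y)/2


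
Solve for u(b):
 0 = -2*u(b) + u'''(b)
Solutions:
 u(b) = C3*exp(2^(1/3)*b) + (C1*sin(2^(1/3)*sqrt(3)*b/2) + C2*cos(2^(1/3)*sqrt(3)*b/2))*exp(-2^(1/3)*b/2)


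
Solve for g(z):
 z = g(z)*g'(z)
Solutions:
 g(z) = -sqrt(C1 + z^2)
 g(z) = sqrt(C1 + z^2)


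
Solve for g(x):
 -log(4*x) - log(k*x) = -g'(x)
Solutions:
 g(x) = C1 + x*(log(k) - 2 + 2*log(2)) + 2*x*log(x)


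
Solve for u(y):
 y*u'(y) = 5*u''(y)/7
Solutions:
 u(y) = C1 + C2*erfi(sqrt(70)*y/10)


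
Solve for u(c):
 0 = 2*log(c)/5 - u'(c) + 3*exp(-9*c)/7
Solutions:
 u(c) = C1 + 2*c*log(c)/5 - 2*c/5 - exp(-9*c)/21


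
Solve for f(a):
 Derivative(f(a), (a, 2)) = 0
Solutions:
 f(a) = C1 + C2*a


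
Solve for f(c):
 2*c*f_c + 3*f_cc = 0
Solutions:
 f(c) = C1 + C2*erf(sqrt(3)*c/3)


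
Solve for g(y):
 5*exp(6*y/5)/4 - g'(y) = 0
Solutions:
 g(y) = C1 + 25*exp(6*y/5)/24


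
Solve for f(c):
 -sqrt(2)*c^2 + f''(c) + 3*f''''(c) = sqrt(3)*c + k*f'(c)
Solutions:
 f(c) = C1 + C2*exp(2^(1/3)*c*(-2^(1/3)*(-9*k + sqrt(81*k^2 + 4))^(1/3) + 2/(-9*k + sqrt(81*k^2 + 4))^(1/3))/6) + C3*exp(2^(1/3)*c*(2^(1/3)*(-9*k + sqrt(81*k^2 + 4))^(1/3) - 2^(1/3)*sqrt(3)*I*(-9*k + sqrt(81*k^2 + 4))^(1/3) + 8/((-1 + sqrt(3)*I)*(-9*k + sqrt(81*k^2 + 4))^(1/3)))/12) + C4*exp(2^(1/3)*c*(2^(1/3)*(-9*k + sqrt(81*k^2 + 4))^(1/3) + 2^(1/3)*sqrt(3)*I*(-9*k + sqrt(81*k^2 + 4))^(1/3) - 8/((1 + sqrt(3)*I)*(-9*k + sqrt(81*k^2 + 4))^(1/3)))/12) - sqrt(2)*c^3/(3*k) - sqrt(3)*c^2/(2*k) - sqrt(2)*c^2/k^2 - sqrt(3)*c/k^2 - 2*sqrt(2)*c/k^3


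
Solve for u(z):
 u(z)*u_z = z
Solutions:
 u(z) = -sqrt(C1 + z^2)
 u(z) = sqrt(C1 + z^2)


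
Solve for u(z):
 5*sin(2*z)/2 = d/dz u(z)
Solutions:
 u(z) = C1 - 5*cos(2*z)/4


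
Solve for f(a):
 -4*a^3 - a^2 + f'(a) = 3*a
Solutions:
 f(a) = C1 + a^4 + a^3/3 + 3*a^2/2


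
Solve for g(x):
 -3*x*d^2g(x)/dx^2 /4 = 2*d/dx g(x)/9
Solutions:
 g(x) = C1 + C2*x^(19/27)


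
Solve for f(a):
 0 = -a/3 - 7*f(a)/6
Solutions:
 f(a) = -2*a/7


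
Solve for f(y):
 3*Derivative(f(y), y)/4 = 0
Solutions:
 f(y) = C1


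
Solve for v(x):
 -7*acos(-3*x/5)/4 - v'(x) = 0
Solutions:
 v(x) = C1 - 7*x*acos(-3*x/5)/4 - 7*sqrt(25 - 9*x^2)/12


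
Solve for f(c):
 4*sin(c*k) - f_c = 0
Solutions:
 f(c) = C1 - 4*cos(c*k)/k


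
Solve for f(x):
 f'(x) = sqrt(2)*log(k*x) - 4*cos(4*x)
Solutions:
 f(x) = C1 + sqrt(2)*x*(log(k*x) - 1) - sin(4*x)


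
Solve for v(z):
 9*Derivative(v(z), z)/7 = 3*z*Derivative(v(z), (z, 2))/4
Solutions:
 v(z) = C1 + C2*z^(19/7)


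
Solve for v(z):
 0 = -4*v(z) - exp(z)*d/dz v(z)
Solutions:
 v(z) = C1*exp(4*exp(-z))


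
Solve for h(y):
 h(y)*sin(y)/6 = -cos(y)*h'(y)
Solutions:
 h(y) = C1*cos(y)^(1/6)


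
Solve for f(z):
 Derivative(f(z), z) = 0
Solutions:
 f(z) = C1


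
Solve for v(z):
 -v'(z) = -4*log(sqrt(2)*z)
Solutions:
 v(z) = C1 + 4*z*log(z) - 4*z + z*log(4)


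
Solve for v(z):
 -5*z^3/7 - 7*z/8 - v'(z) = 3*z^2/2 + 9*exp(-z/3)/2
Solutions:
 v(z) = C1 - 5*z^4/28 - z^3/2 - 7*z^2/16 + 27*exp(-z/3)/2


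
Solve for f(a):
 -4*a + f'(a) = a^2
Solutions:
 f(a) = C1 + a^3/3 + 2*a^2


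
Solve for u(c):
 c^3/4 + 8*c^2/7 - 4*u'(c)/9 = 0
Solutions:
 u(c) = C1 + 9*c^4/64 + 6*c^3/7


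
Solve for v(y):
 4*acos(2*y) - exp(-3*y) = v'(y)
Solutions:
 v(y) = C1 + 4*y*acos(2*y) - 2*sqrt(1 - 4*y^2) + exp(-3*y)/3


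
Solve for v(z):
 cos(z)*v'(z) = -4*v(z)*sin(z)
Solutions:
 v(z) = C1*cos(z)^4


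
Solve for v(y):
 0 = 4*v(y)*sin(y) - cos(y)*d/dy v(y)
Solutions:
 v(y) = C1/cos(y)^4


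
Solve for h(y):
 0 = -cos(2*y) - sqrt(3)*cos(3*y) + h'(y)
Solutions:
 h(y) = C1 + sin(2*y)/2 + sqrt(3)*sin(3*y)/3


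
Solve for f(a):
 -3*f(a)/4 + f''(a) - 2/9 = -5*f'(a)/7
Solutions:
 f(a) = C1*exp(a*(-5 + 2*sqrt(43))/14) + C2*exp(-a*(5 + 2*sqrt(43))/14) - 8/27


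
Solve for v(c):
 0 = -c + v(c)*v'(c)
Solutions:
 v(c) = -sqrt(C1 + c^2)
 v(c) = sqrt(C1 + c^2)


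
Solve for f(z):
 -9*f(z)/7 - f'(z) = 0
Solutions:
 f(z) = C1*exp(-9*z/7)


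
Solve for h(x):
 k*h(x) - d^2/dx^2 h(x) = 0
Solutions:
 h(x) = C1*exp(-sqrt(k)*x) + C2*exp(sqrt(k)*x)


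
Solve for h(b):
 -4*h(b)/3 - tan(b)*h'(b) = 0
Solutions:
 h(b) = C1/sin(b)^(4/3)


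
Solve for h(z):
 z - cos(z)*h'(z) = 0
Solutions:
 h(z) = C1 + Integral(z/cos(z), z)


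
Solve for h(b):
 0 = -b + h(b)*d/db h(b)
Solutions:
 h(b) = -sqrt(C1 + b^2)
 h(b) = sqrt(C1 + b^2)


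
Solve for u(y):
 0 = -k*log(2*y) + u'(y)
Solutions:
 u(y) = C1 + k*y*log(y) - k*y + k*y*log(2)


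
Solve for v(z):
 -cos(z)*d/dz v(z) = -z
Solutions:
 v(z) = C1 + Integral(z/cos(z), z)


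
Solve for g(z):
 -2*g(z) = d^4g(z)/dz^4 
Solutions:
 g(z) = (C1*sin(2^(3/4)*z/2) + C2*cos(2^(3/4)*z/2))*exp(-2^(3/4)*z/2) + (C3*sin(2^(3/4)*z/2) + C4*cos(2^(3/4)*z/2))*exp(2^(3/4)*z/2)


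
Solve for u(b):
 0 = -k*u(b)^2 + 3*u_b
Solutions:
 u(b) = -3/(C1 + b*k)


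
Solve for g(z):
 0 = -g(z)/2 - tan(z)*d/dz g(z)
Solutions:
 g(z) = C1/sqrt(sin(z))


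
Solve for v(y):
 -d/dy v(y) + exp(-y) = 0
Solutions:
 v(y) = C1 - exp(-y)


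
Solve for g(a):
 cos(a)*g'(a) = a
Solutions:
 g(a) = C1 + Integral(a/cos(a), a)


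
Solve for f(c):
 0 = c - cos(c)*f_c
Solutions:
 f(c) = C1 + Integral(c/cos(c), c)


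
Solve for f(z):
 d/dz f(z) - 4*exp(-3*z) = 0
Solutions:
 f(z) = C1 - 4*exp(-3*z)/3


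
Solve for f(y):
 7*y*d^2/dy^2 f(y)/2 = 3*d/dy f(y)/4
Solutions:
 f(y) = C1 + C2*y^(17/14)


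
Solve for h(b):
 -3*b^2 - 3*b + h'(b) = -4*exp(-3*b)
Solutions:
 h(b) = C1 + b^3 + 3*b^2/2 + 4*exp(-3*b)/3


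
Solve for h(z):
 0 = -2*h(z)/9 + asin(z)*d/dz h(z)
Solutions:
 h(z) = C1*exp(2*Integral(1/asin(z), z)/9)


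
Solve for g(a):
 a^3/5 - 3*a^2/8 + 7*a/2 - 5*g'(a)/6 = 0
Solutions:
 g(a) = C1 + 3*a^4/50 - 3*a^3/20 + 21*a^2/10


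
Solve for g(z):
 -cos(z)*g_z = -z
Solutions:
 g(z) = C1 + Integral(z/cos(z), z)


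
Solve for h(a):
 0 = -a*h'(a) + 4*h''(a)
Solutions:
 h(a) = C1 + C2*erfi(sqrt(2)*a/4)


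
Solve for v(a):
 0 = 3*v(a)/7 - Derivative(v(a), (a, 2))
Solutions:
 v(a) = C1*exp(-sqrt(21)*a/7) + C2*exp(sqrt(21)*a/7)


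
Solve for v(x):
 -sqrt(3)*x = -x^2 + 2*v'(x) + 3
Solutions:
 v(x) = C1 + x^3/6 - sqrt(3)*x^2/4 - 3*x/2


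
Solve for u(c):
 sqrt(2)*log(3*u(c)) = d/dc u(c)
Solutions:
 -sqrt(2)*Integral(1/(log(_y) + log(3)), (_y, u(c)))/2 = C1 - c


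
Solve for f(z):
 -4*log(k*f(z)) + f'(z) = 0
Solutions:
 li(k*f(z))/k = C1 + 4*z


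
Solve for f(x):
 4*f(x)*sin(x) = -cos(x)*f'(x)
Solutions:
 f(x) = C1*cos(x)^4


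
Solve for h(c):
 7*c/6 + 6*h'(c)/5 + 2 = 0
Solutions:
 h(c) = C1 - 35*c^2/72 - 5*c/3


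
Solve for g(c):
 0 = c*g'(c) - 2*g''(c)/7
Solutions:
 g(c) = C1 + C2*erfi(sqrt(7)*c/2)


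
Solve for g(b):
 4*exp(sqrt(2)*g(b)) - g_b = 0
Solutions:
 g(b) = sqrt(2)*(2*log(-1/(C1 + 4*b)) - log(2))/4


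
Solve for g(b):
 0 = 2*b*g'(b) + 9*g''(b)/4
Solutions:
 g(b) = C1 + C2*erf(2*b/3)


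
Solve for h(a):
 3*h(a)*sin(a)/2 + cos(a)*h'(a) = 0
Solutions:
 h(a) = C1*cos(a)^(3/2)


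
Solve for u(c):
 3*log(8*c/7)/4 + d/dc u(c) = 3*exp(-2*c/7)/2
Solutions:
 u(c) = C1 - 3*c*log(c)/4 + 3*c*(-3*log(2) + 1 + log(7))/4 - 21*exp(-2*c/7)/4


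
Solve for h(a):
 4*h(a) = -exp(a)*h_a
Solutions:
 h(a) = C1*exp(4*exp(-a))


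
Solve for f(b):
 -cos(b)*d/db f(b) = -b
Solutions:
 f(b) = C1 + Integral(b/cos(b), b)


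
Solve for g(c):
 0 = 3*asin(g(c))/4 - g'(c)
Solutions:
 Integral(1/asin(_y), (_y, g(c))) = C1 + 3*c/4


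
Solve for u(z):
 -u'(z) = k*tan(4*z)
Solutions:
 u(z) = C1 + k*log(cos(4*z))/4


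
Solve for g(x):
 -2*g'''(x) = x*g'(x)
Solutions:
 g(x) = C1 + Integral(C2*airyai(-2^(2/3)*x/2) + C3*airybi(-2^(2/3)*x/2), x)


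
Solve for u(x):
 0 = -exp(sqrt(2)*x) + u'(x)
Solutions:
 u(x) = C1 + sqrt(2)*exp(sqrt(2)*x)/2


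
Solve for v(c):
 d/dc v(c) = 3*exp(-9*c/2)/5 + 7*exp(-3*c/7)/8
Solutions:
 v(c) = C1 - 2*exp(-9*c/2)/15 - 49*exp(-3*c/7)/24


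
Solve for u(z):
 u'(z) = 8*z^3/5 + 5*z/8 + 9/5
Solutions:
 u(z) = C1 + 2*z^4/5 + 5*z^2/16 + 9*z/5


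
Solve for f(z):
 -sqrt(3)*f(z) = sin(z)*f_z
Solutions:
 f(z) = C1*(cos(z) + 1)^(sqrt(3)/2)/(cos(z) - 1)^(sqrt(3)/2)


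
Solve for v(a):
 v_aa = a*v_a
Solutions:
 v(a) = C1 + C2*erfi(sqrt(2)*a/2)


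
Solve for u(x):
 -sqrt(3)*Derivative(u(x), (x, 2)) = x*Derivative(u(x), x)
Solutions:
 u(x) = C1 + C2*erf(sqrt(2)*3^(3/4)*x/6)


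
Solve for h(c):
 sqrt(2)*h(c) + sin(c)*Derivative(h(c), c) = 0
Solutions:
 h(c) = C1*(cos(c) + 1)^(sqrt(2)/2)/(cos(c) - 1)^(sqrt(2)/2)


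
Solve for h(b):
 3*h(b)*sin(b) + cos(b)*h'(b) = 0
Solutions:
 h(b) = C1*cos(b)^3


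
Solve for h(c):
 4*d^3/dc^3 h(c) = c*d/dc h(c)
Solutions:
 h(c) = C1 + Integral(C2*airyai(2^(1/3)*c/2) + C3*airybi(2^(1/3)*c/2), c)


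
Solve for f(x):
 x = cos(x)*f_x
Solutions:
 f(x) = C1 + Integral(x/cos(x), x)


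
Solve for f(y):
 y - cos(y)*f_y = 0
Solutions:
 f(y) = C1 + Integral(y/cos(y), y)


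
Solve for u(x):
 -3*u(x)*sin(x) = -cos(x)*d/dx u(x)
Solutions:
 u(x) = C1/cos(x)^3


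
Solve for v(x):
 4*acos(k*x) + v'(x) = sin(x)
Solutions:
 v(x) = C1 - 4*Piecewise((x*acos(k*x) - sqrt(-k^2*x^2 + 1)/k, Ne(k, 0)), (pi*x/2, True)) - cos(x)


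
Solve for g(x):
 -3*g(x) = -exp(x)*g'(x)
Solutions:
 g(x) = C1*exp(-3*exp(-x))


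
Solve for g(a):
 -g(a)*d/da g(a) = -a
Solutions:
 g(a) = -sqrt(C1 + a^2)
 g(a) = sqrt(C1 + a^2)


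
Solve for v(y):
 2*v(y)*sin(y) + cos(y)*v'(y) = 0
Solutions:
 v(y) = C1*cos(y)^2


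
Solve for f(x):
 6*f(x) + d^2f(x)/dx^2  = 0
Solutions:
 f(x) = C1*sin(sqrt(6)*x) + C2*cos(sqrt(6)*x)


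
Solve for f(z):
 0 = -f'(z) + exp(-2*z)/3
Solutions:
 f(z) = C1 - exp(-2*z)/6


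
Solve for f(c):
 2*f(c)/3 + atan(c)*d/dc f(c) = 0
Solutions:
 f(c) = C1*exp(-2*Integral(1/atan(c), c)/3)


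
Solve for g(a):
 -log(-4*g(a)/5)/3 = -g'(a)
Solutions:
 -3*Integral(1/(log(-_y) - log(5) + 2*log(2)), (_y, g(a))) = C1 - a


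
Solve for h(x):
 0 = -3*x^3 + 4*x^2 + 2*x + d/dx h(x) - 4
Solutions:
 h(x) = C1 + 3*x^4/4 - 4*x^3/3 - x^2 + 4*x


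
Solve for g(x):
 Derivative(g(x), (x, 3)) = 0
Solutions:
 g(x) = C1 + C2*x + C3*x^2


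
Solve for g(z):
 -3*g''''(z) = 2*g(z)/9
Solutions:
 g(z) = (C1*sin(2^(3/4)*3^(1/4)*z/6) + C2*cos(2^(3/4)*3^(1/4)*z/6))*exp(-2^(3/4)*3^(1/4)*z/6) + (C3*sin(2^(3/4)*3^(1/4)*z/6) + C4*cos(2^(3/4)*3^(1/4)*z/6))*exp(2^(3/4)*3^(1/4)*z/6)


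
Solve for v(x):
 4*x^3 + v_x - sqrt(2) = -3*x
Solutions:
 v(x) = C1 - x^4 - 3*x^2/2 + sqrt(2)*x


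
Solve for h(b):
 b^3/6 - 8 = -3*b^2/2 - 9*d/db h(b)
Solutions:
 h(b) = C1 - b^4/216 - b^3/18 + 8*b/9


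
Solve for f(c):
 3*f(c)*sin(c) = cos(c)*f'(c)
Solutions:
 f(c) = C1/cos(c)^3


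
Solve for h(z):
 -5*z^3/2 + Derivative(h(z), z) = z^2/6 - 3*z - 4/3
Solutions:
 h(z) = C1 + 5*z^4/8 + z^3/18 - 3*z^2/2 - 4*z/3


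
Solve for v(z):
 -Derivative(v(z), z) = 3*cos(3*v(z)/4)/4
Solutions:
 3*z/4 - 2*log(sin(3*v(z)/4) - 1)/3 + 2*log(sin(3*v(z)/4) + 1)/3 = C1


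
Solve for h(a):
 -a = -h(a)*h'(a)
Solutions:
 h(a) = -sqrt(C1 + a^2)
 h(a) = sqrt(C1 + a^2)


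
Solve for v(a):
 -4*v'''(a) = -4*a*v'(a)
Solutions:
 v(a) = C1 + Integral(C2*airyai(a) + C3*airybi(a), a)


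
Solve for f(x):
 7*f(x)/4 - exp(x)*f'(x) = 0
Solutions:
 f(x) = C1*exp(-7*exp(-x)/4)


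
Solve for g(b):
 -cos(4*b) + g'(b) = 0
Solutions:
 g(b) = C1 + sin(4*b)/4


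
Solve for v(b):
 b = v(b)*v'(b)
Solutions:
 v(b) = -sqrt(C1 + b^2)
 v(b) = sqrt(C1 + b^2)


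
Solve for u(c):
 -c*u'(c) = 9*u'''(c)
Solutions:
 u(c) = C1 + Integral(C2*airyai(-3^(1/3)*c/3) + C3*airybi(-3^(1/3)*c/3), c)


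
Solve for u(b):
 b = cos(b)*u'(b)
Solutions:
 u(b) = C1 + Integral(b/cos(b), b)


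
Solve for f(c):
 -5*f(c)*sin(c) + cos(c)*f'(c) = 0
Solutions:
 f(c) = C1/cos(c)^5


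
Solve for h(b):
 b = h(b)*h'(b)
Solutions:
 h(b) = -sqrt(C1 + b^2)
 h(b) = sqrt(C1 + b^2)


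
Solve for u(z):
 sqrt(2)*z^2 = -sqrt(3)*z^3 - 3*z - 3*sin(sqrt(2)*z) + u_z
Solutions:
 u(z) = C1 + sqrt(3)*z^4/4 + sqrt(2)*z^3/3 + 3*z^2/2 - 3*sqrt(2)*cos(sqrt(2)*z)/2


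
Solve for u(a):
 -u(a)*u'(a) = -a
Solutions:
 u(a) = -sqrt(C1 + a^2)
 u(a) = sqrt(C1 + a^2)


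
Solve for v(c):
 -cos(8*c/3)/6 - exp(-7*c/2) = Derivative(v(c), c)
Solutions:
 v(c) = C1 - sin(8*c/3)/16 + 2*exp(-7*c/2)/7


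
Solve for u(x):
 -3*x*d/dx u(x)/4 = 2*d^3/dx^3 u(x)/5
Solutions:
 u(x) = C1 + Integral(C2*airyai(-15^(1/3)*x/2) + C3*airybi(-15^(1/3)*x/2), x)


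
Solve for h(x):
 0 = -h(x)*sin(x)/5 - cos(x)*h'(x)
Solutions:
 h(x) = C1*cos(x)^(1/5)


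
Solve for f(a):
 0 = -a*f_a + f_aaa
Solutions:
 f(a) = C1 + Integral(C2*airyai(a) + C3*airybi(a), a)


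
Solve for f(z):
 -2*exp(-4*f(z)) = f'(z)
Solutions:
 f(z) = log(-I*(C1 - 8*z)^(1/4))
 f(z) = log(I*(C1 - 8*z)^(1/4))
 f(z) = log(-(C1 - 8*z)^(1/4))
 f(z) = log(C1 - 8*z)/4


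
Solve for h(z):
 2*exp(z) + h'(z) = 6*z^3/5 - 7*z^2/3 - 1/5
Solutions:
 h(z) = C1 + 3*z^4/10 - 7*z^3/9 - z/5 - 2*exp(z)


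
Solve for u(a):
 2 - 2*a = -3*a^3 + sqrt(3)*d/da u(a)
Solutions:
 u(a) = C1 + sqrt(3)*a^4/4 - sqrt(3)*a^2/3 + 2*sqrt(3)*a/3


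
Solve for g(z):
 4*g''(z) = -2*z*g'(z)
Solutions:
 g(z) = C1 + C2*erf(z/2)


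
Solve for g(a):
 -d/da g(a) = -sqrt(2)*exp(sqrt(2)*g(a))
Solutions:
 g(a) = sqrt(2)*(2*log(-1/(C1 + sqrt(2)*a)) - log(2))/4


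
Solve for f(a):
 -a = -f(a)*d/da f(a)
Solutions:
 f(a) = -sqrt(C1 + a^2)
 f(a) = sqrt(C1 + a^2)


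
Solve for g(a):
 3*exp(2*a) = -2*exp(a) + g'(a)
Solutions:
 g(a) = C1 + 3*exp(2*a)/2 + 2*exp(a)


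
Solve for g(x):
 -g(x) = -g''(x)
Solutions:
 g(x) = C1*exp(-x) + C2*exp(x)


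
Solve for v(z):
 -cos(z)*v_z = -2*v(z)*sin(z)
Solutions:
 v(z) = C1/cos(z)^2


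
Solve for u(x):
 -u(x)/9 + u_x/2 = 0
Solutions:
 u(x) = C1*exp(2*x/9)


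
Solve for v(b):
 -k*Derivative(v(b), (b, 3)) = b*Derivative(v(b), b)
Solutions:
 v(b) = C1 + Integral(C2*airyai(b*(-1/k)^(1/3)) + C3*airybi(b*(-1/k)^(1/3)), b)


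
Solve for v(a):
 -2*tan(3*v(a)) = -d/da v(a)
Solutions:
 v(a) = -asin(C1*exp(6*a))/3 + pi/3
 v(a) = asin(C1*exp(6*a))/3


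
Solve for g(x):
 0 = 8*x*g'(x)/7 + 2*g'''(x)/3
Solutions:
 g(x) = C1 + Integral(C2*airyai(-12^(1/3)*7^(2/3)*x/7) + C3*airybi(-12^(1/3)*7^(2/3)*x/7), x)


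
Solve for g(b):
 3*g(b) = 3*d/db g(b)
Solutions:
 g(b) = C1*exp(b)


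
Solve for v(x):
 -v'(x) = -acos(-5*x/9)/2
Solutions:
 v(x) = C1 + x*acos(-5*x/9)/2 + sqrt(81 - 25*x^2)/10


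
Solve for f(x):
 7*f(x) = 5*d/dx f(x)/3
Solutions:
 f(x) = C1*exp(21*x/5)


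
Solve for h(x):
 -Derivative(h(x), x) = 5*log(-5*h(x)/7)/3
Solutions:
 3*Integral(1/(log(-_y) - log(7) + log(5)), (_y, h(x)))/5 = C1 - x


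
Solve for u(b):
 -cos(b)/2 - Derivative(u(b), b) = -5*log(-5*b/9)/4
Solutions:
 u(b) = C1 + 5*b*log(-b)/4 - 5*b*log(3)/2 - 5*b/4 + 5*b*log(5)/4 - sin(b)/2


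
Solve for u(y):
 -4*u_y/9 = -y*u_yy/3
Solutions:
 u(y) = C1 + C2*y^(7/3)


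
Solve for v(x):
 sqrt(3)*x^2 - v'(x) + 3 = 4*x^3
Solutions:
 v(x) = C1 - x^4 + sqrt(3)*x^3/3 + 3*x


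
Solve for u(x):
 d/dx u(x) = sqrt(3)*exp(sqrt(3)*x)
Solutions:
 u(x) = C1 + exp(sqrt(3)*x)


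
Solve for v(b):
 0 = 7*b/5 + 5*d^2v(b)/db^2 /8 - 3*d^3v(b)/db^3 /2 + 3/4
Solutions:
 v(b) = C1 + C2*b + C3*exp(5*b/12) - 28*b^3/75 - 411*b^2/125


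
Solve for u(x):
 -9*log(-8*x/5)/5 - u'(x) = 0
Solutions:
 u(x) = C1 - 9*x*log(-x)/5 + 9*x*(-3*log(2) + 1 + log(5))/5


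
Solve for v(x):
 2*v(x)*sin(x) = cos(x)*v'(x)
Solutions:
 v(x) = C1/cos(x)^2


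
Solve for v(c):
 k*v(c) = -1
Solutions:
 v(c) = -1/k


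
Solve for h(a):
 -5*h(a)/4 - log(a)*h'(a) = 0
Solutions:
 h(a) = C1*exp(-5*li(a)/4)


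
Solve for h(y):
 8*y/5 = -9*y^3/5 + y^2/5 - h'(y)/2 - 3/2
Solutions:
 h(y) = C1 - 9*y^4/10 + 2*y^3/15 - 8*y^2/5 - 3*y


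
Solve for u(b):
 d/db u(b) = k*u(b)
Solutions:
 u(b) = C1*exp(b*k)


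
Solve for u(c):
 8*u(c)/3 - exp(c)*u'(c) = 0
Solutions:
 u(c) = C1*exp(-8*exp(-c)/3)


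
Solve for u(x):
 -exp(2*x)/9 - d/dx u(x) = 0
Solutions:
 u(x) = C1 - exp(2*x)/18


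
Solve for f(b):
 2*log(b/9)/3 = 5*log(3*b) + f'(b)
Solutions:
 f(b) = C1 - 13*b*log(b)/3 - 19*b*log(3)/3 + 13*b/3


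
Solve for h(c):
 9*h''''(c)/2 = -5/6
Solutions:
 h(c) = C1 + C2*c + C3*c^2 + C4*c^3 - 5*c^4/648


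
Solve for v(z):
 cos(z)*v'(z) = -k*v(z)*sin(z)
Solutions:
 v(z) = C1*exp(k*log(cos(z)))


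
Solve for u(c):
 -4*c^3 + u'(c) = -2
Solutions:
 u(c) = C1 + c^4 - 2*c


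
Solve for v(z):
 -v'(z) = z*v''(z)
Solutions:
 v(z) = C1 + C2*log(z)


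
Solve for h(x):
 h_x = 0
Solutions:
 h(x) = C1


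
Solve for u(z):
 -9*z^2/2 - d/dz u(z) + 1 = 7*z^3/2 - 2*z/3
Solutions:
 u(z) = C1 - 7*z^4/8 - 3*z^3/2 + z^2/3 + z


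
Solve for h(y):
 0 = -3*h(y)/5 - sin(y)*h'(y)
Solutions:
 h(y) = C1*(cos(y) + 1)^(3/10)/(cos(y) - 1)^(3/10)


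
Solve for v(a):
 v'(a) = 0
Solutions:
 v(a) = C1


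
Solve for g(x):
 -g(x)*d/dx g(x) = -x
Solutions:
 g(x) = -sqrt(C1 + x^2)
 g(x) = sqrt(C1 + x^2)


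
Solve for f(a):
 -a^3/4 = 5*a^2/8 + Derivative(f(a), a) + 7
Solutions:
 f(a) = C1 - a^4/16 - 5*a^3/24 - 7*a


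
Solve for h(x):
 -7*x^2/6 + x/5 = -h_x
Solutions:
 h(x) = C1 + 7*x^3/18 - x^2/10


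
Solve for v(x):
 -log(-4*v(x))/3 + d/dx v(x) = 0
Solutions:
 -3*Integral(1/(log(-_y) + 2*log(2)), (_y, v(x))) = C1 - x


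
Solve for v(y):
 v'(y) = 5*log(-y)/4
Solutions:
 v(y) = C1 + 5*y*log(-y)/4 - 5*y/4


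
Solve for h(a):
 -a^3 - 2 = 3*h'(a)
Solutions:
 h(a) = C1 - a^4/12 - 2*a/3


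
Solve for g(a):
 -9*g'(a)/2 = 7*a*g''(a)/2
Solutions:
 g(a) = C1 + C2/a^(2/7)


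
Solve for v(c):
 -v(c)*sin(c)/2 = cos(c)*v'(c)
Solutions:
 v(c) = C1*sqrt(cos(c))


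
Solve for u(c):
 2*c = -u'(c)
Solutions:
 u(c) = C1 - c^2


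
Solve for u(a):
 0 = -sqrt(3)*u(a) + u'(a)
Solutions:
 u(a) = C1*exp(sqrt(3)*a)


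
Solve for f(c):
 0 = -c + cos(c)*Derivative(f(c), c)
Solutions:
 f(c) = C1 + Integral(c/cos(c), c)


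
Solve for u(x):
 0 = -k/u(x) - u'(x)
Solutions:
 u(x) = -sqrt(C1 - 2*k*x)
 u(x) = sqrt(C1 - 2*k*x)


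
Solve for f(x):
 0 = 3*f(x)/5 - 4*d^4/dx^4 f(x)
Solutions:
 f(x) = C1*exp(-sqrt(2)*3^(1/4)*5^(3/4)*x/10) + C2*exp(sqrt(2)*3^(1/4)*5^(3/4)*x/10) + C3*sin(sqrt(2)*3^(1/4)*5^(3/4)*x/10) + C4*cos(sqrt(2)*3^(1/4)*5^(3/4)*x/10)


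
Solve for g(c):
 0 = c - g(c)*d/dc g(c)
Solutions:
 g(c) = -sqrt(C1 + c^2)
 g(c) = sqrt(C1 + c^2)


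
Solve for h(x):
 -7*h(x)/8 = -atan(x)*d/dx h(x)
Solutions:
 h(x) = C1*exp(7*Integral(1/atan(x), x)/8)


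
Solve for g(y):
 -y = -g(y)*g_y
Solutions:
 g(y) = -sqrt(C1 + y^2)
 g(y) = sqrt(C1 + y^2)


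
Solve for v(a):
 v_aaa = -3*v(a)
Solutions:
 v(a) = C3*exp(-3^(1/3)*a) + (C1*sin(3^(5/6)*a/2) + C2*cos(3^(5/6)*a/2))*exp(3^(1/3)*a/2)


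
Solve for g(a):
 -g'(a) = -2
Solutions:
 g(a) = C1 + 2*a


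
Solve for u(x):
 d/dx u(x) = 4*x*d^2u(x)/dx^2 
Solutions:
 u(x) = C1 + C2*x^(5/4)


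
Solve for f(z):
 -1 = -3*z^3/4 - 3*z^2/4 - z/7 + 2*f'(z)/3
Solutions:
 f(z) = C1 + 9*z^4/32 + 3*z^3/8 + 3*z^2/28 - 3*z/2


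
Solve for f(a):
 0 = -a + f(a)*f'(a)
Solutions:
 f(a) = -sqrt(C1 + a^2)
 f(a) = sqrt(C1 + a^2)


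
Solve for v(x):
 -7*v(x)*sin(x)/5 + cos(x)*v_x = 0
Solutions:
 v(x) = C1/cos(x)^(7/5)


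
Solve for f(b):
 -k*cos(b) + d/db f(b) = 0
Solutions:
 f(b) = C1 + k*sin(b)


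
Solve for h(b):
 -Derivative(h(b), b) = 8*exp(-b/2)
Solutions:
 h(b) = C1 + 16*exp(-b/2)
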